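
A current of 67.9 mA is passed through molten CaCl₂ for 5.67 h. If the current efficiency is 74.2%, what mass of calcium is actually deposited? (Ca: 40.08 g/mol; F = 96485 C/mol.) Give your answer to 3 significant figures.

0.214 g

Q = 0.0679 × 20412 = 1386 C
n(e⁻) = 1386 / 96485 = 0.01436 mol
Ca²⁺ + 2e⁻ → Ca, so theoretical m(Ca) = 0.007180 × 40.08 = 0.2878 g
Actual mass = 74.2% × 0.2878 = 0.214 g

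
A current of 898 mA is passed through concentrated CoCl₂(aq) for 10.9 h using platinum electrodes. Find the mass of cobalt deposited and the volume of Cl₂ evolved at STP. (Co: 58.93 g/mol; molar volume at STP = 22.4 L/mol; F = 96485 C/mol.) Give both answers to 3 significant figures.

Q = 0.898 × 39240 = 35240 C; n(e⁻) = 35240 / 96485 = 0.3652 mol
Cathode: Co²⁺ + 2e⁻ → Co → n(Co) = 0.3652/2 = 0.1826 mol → 10.8 g
Anode: 2Cl⁻ → Cl₂ + 2e⁻ → n(Cl₂) = 0.3652/2 = 0.1826 mol → 4.09 L

10.8 g Co; 4.09 L Cl₂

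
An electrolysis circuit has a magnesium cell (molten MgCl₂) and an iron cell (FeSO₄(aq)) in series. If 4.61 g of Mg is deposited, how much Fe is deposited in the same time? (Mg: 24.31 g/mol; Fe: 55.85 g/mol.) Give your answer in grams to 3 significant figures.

n(Mg) = 4.61 / 24.31 = 0.1896 mol
Mg²⁺ + 2e⁻ → Mg, so n(e⁻) = 2 × 0.1896 = 0.3792 mol
In series, the same 0.3792 mol of electrons flows through the second cell.
Fe²⁺ + 2e⁻ → Fe, so n(Fe) = 0.3792 / 2 = 0.1896 mol
m(Fe) = 0.1896 × 55.85 = 10.6 g

10.6 g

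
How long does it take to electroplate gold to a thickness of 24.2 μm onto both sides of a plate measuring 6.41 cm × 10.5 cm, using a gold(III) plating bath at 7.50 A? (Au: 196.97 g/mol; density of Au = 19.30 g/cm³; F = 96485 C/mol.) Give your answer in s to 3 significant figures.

Plated area = 2 × 6.41 × 10.5 = 134.6 cm²
Volume = 134.6 × 24.2×10⁻⁴ cm = 0.3257 cm³
m(Au) = 0.3257 × 19.30 = 6.286 g
n(Au) = 6.286 / 196.97 = 0.03191 mol; n(e⁻) = 3 × 0.03191 = 0.09573 mol
Q = 0.09573 × 96485 = 9237 C
t = 9237 / 7.50 = 1232 s

1230 s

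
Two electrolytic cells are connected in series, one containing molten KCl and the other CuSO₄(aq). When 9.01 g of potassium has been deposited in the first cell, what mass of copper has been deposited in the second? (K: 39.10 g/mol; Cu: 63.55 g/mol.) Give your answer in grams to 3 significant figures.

n(K) = 9.01 / 39.10 = 0.2304 mol
K⁺ + e⁻ → K, so n(e⁻) = 0.2304 mol
The cells are in series, so the same charge (and hence the same n(e⁻) = 0.2304 mol) passes through both.
Cu²⁺ + 2e⁻ → Cu, so n(Cu) = 0.2304 / 2 = 0.1152 mol
m(Cu) = 0.1152 × 63.55 = 7.32 g

7.32 g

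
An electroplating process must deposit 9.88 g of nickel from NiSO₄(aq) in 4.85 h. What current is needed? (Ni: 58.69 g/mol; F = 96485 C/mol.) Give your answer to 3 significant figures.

n(Ni) = 9.88 / 58.69 = 0.1683 mol
Ni²⁺ + 2e⁻ → Ni, so n(e⁻) = 2 × 0.1683 = 0.3366 mol
Q = 0.3366 × 96485 = 32480 C
I = Q / t = 32480 / 17460 s = 1.86 A

1.86 A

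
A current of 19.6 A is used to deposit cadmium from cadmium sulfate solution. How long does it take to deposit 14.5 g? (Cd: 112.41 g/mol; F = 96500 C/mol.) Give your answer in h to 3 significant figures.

0.353 h

n(Cd) = 14.5 / 112.41 = 0.1290 mol
Cd²⁺ + 2e⁻ → Cd, so n(e⁻) = 2 × 0.1290 = 0.2580 mol
Q = 0.2580 × 96500 = 24900 C
t = Q / I = 24900 / 19.6 = 1270 s = 0.353 h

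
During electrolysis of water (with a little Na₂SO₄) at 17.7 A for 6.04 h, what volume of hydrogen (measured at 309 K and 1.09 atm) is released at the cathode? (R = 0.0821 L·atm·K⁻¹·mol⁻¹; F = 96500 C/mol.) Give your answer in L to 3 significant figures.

Charge passed = 17.7 × 21744 = 3.849×10^5 C
n(e⁻) = Q/F = 3.849×10^5/96500 = 3.989 mol
2H⁺ + 2e⁻ → H₂, so n(H₂) = 3.989 / 2 = 1.995 mol
V = nRT/P = 1.995 × 0.0821 × 309 / 1.09 = 46.43 L

46.4 L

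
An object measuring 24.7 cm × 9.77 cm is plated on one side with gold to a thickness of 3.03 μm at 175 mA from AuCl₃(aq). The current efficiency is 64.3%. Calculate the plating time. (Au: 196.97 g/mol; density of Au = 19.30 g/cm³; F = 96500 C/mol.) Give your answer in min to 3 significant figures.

Plated area = 24.7 × 9.77 = 241.3 cm²
Volume = 241.3 × 3.03×10⁻⁴ cm = 0.07311 cm³
m(Au) = 0.07311 × 19.30 = 1.411 g
n(Au) = 1.411 / 196.97 = 0.007164 mol; n(e⁻) = 3 × 0.007164 = 0.02149 mol
Q = 0.02149 × 96500 / 0.643 = 3225 C
t = 3225 / 0.175 = 18430 s = 307 min

307 min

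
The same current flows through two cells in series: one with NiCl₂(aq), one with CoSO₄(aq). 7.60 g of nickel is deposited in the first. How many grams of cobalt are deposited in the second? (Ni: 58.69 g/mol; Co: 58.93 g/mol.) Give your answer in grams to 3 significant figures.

7.63 g

n(Ni) = 7.60 / 58.69 = 0.1295 mol
Ni²⁺ + 2e⁻ → Ni, so n(e⁻) = 2 × 0.1295 = 0.2590 mol
Same current for the same time ⇒ same n(e⁻) = 0.2590 mol in both cells.
Co²⁺ + 2e⁻ → Co, so n(Co) = 0.2590 / 2 = 0.1295 mol
m(Co) = 0.1295 × 58.93 = 7.63 g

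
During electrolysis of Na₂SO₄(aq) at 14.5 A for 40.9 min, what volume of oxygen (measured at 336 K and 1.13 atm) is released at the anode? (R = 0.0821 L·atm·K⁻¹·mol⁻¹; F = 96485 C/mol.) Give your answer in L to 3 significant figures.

2.25 L

Charge passed = 14.5 × 2454 = 35580 C
n(e⁻) = Q/F = 35580/96485 = 0.3688 mol
2H₂O → O₂ + 4H⁺ + 4e⁻, so n(O₂) = 0.3688 / 4 = 0.09220 mol
V = nRT/P = 0.09220 × 0.0821 × 336 / 1.13 = 2.251 L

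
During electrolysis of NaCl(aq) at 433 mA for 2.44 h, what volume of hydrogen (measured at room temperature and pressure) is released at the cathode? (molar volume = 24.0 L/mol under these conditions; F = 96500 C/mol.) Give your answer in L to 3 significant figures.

0.473 L

Charge passed = 0.433 × 8784 = 3803 C
n(e⁻) = 3803 / 96500 = 0.03941 mol
2H⁺ + 2e⁻ → H₂, so n(H₂) = 0.03941 / 2 = 0.01971 mol
V = 0.01971 × 24.0 = 0.4730 L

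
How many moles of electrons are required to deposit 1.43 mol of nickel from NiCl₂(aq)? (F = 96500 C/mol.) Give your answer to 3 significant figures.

2.86 mol

Ni²⁺ + 2e⁻ → Ni, so n(e⁻) = 2 × 1.43 = 2.860 mol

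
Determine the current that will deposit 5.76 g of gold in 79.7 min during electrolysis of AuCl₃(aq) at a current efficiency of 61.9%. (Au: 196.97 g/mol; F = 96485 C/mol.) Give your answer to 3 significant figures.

n(Au) = 5.76 / 196.97 = 0.02924 mol
Au³⁺ + 3e⁻ → Au, so n(e⁻) = 3 × 0.02924 = 0.08772 mol
Q = 0.08772 × 96485 / 0.619 = 13670 C
I = Q / t = 13670 / 4782 s = 2.86 A

2.86 A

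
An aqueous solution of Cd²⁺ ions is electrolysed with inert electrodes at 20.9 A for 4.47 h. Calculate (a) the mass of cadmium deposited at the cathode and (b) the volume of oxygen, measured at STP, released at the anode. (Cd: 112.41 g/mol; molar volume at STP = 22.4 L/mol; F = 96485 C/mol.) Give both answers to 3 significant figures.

Q = 20.9 × 16092 = 3.363×10^5 C; n(e⁻) = 3.363×10^5 / 96485 = 3.486 mol
Cathode: Cd²⁺ + 2e⁻ → Cd → n(Cd) = 3.486/2 = 1.743 mol → 196 g
Anode: 2H₂O → O₂ + 4H⁺ + 4e⁻ → n(O₂) = 3.486/4 = 0.8715 mol → 19.5 L

196 g Cd; 19.5 L O₂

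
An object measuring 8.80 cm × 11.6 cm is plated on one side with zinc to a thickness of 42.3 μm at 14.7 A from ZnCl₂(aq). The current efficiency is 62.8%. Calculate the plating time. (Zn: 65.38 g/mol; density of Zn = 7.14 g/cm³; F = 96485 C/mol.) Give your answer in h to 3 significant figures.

Plated area = 8.80 × 11.6 = 102.1 cm²
Volume = 102.1 × 42.3×10⁻⁴ cm = 0.4319 cm³
m(Zn) = 0.4319 × 7.14 = 3.084 g
n(Zn) = 3.084 / 65.38 = 0.04717 mol; n(e⁻) = 2 × 0.04717 = 0.09434 mol
Q = 0.09434 × 96485 / 0.628 = 14490 C
t = 14490 / 14.7 = 985.7 s = 0.274 h

0.274 h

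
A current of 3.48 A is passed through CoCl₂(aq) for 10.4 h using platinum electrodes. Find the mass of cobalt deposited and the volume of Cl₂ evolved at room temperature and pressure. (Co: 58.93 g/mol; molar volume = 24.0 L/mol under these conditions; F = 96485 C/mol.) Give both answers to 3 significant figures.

Q = 3.48 × 37440 = 1.303×10^5 C; n(e⁻) = 1.303×10^5 / 96485 = 1.350 mol
Cathode: Co²⁺ + 2e⁻ → Co → n(Co) = 1.350/2 = 0.6750 mol → 39.8 g
Anode: 2Cl⁻ → Cl₂ + 2e⁻ → n(Cl₂) = 1.350/2 = 0.6750 mol → 16.2 L

39.8 g Co; 16.2 L Cl₂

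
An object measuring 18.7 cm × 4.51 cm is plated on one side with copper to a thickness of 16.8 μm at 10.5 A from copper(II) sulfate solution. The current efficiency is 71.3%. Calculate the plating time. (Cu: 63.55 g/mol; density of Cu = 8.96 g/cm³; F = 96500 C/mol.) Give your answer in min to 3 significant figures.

Plated area = 18.7 × 4.51 = 84.34 cm²
Volume = 84.34 × 16.8×10⁻⁴ cm = 0.1417 cm³
m(Cu) = 0.1417 × 8.96 = 1.270 g
n(Cu) = 1.270 / 63.55 = 0.01998 mol; n(e⁻) = 2 × 0.01998 = 0.03996 mol
Q = 0.03996 × 96500 / 0.713 = 5408 C
t = 5408 / 10.5 = 515.0 s = 8.58 min

8.58 min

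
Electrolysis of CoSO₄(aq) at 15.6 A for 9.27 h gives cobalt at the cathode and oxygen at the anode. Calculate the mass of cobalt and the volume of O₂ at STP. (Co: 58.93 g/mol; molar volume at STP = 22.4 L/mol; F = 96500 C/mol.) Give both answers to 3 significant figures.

159 g Co; 30.2 L O₂

Q = 15.6 × 33372 = 5.206×10^5 C; n(e⁻) = 5.206×10^5 / 96500 = 5.395 mol
Cathode: Co²⁺ + 2e⁻ → Co → n(Co) = 5.395/2 = 2.698 mol → 159 g
Anode: 2H₂O → O₂ + 4H⁺ + 4e⁻ → n(O₂) = 5.395/4 = 1.349 mol → 30.2 L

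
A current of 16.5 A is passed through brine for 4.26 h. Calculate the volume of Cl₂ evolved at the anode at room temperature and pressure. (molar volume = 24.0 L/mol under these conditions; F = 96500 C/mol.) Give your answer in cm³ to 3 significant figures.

31500 cm³

Charge passed = 16.5 × 15336 = 2.530×10^5 C
n(e⁻) = Q/F = 2.530×10^5/96500 = 2.622 mol
2Cl⁻ → Cl₂ + 2e⁻, so n(Cl₂) = 2.622 / 2 = 1.311 mol
V = 1.311 × 24.0 = 31.46 L
= 31500 cm³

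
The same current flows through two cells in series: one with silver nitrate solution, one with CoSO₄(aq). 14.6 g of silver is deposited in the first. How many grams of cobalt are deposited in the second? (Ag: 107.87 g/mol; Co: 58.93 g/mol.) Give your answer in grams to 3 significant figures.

3.99 g

n(Ag) = 14.6 / 107.87 = 0.1353 mol
Ag⁺ + e⁻ → Ag, so n(e⁻) = 0.1353 mol
Since the cells are in series, n(e⁻) in the Co cell is also 0.1353 mol.
Co²⁺ + 2e⁻ → Co, so n(Co) = 0.1353 / 2 = 0.06765 mol
m(Co) = 0.06765 × 58.93 = 3.99 g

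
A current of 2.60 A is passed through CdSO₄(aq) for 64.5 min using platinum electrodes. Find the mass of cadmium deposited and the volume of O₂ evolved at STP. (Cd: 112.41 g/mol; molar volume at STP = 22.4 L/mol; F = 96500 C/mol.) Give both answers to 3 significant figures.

Q = 2.60 × 3870 = 10060 C; n(e⁻) = 10060 / 96500 = 0.1042 mol
Cathode: Cd²⁺ + 2e⁻ → Cd → n(Cd) = 0.1042/2 = 0.05210 mol → 5.86 g
Anode: 2H₂O → O₂ + 4H⁺ + 4e⁻ → n(O₂) = 0.1042/4 = 0.02605 mol → 0.584 L

5.86 g Cd; 0.584 L O₂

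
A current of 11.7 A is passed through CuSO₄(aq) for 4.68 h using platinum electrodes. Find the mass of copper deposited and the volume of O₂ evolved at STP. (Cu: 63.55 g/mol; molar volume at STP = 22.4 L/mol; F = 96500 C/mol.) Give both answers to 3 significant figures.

64.9 g Cu; 11.4 L O₂

Q = 11.7 × 16848 = 1.971×10^5 C; n(e⁻) = 1.971×10^5 / 96500 = 2.042 mol
Cathode: Cu²⁺ + 2e⁻ → Cu → n(Cu) = 2.042/2 = 1.021 mol → 64.9 g
Anode: 2H₂O → O₂ + 4H⁺ + 4e⁻ → n(O₂) = 2.042/4 = 0.5105 mol → 11.4 L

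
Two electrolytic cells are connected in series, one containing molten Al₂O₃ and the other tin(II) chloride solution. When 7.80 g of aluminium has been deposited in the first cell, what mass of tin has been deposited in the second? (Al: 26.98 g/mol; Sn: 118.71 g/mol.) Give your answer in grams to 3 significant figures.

n(Al) = 7.80 / 26.98 = 0.2891 mol
Al³⁺ + 3e⁻ → Al, so n(e⁻) = 3 × 0.2891 = 0.8673 mol
The cells are in series, so the same charge (and hence the same n(e⁻) = 0.8673 mol) passes through both.
Sn²⁺ + 2e⁻ → Sn, so n(Sn) = 0.8673 / 2 = 0.4337 mol
m(Sn) = 0.4337 × 118.71 = 51.5 g

51.5 g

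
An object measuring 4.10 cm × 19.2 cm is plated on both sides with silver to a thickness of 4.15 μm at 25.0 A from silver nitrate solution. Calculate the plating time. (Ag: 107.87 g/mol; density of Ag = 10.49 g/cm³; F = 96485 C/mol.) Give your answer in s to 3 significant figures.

Plated area = 2 × 4.10 × 19.2 = 157.4 cm²
Volume = 157.4 × 4.15×10⁻⁴ cm = 0.06532 cm³
m(Ag) = 0.06532 × 10.49 = 0.6852 g
n(Ag) = 0.6852 / 107.87 = 0.006352 mol; n(e⁻) = 0.006352 mol
Q = 0.006352 × 96485 = 612.9 C
t = 612.9 / 25.0 = 24.52 s

24.5 s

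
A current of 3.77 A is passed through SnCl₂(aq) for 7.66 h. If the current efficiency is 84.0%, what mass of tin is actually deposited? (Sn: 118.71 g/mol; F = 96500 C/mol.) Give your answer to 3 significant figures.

Q = 3.77 × 27576 = 1.040×10^5 C
n(e⁻) = 1.040×10^5 / 96500 = 1.078 mol
Sn²⁺ + 2e⁻ → Sn, so theoretical m(Sn) = 0.5390 × 118.71 = 63.98 g
Actual mass = 84.0% × 63.98 = 53.7 g

53.7 g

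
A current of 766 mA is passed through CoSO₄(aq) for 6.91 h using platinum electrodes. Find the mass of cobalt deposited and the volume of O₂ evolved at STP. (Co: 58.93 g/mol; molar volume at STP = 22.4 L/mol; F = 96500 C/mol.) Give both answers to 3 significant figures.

Q = 0.766 × 24876 = 19060 C; n(e⁻) = 19060 / 96500 = 0.1975 mol
Cathode: Co²⁺ + 2e⁻ → Co → n(Co) = 0.1975/2 = 0.09875 mol → 5.82 g
Anode: 2H₂O → O₂ + 4H⁺ + 4e⁻ → n(O₂) = 0.1975/4 = 0.04938 mol → 1.11 L

5.82 g Co; 1.11 L O₂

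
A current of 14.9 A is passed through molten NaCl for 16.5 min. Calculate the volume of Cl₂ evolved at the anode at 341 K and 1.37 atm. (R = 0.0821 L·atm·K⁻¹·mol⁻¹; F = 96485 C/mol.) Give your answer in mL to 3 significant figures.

1560 mL

Q = It = 14.9 × 990 = 14750 C
n(e⁻) = 14750 / 96485 = 0.1529 mol
2Cl⁻ → Cl₂ + 2e⁻, so n(Cl₂) = 0.1529 / 2 = 0.07645 mol
V = nRT/P = 0.07645 × 0.0821 × 341 / 1.37 = 1.562 L
= 1560 mL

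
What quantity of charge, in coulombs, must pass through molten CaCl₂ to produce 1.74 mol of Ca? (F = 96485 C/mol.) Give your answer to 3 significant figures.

3.36×10^5 C

Ca²⁺ + 2e⁻ → Ca, so n(e⁻) = 2 × 1.74 = 3.480 mol
Q = 3.480 × 96485 = 3.358×10^5 C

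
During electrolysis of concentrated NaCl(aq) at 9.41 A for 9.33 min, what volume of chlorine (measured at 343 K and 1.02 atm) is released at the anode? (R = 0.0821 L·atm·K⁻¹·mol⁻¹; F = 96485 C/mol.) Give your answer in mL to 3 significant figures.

754 mL

Charge passed = 9.41 × 559.8 = 5268 C
n(e⁻) = Q/F = 5268/96485 = 0.05460 mol
2Cl⁻ → Cl₂ + 2e⁻, so n(Cl₂) = 0.05460 / 2 = 0.02730 mol
V = nRT/P = 0.02730 × 0.0821 × 343 / 1.02 = 0.7537 L
= 754 mL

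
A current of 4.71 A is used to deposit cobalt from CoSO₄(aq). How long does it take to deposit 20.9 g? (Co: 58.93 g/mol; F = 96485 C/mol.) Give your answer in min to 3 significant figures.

242 min

n(Co) = 20.9 / 58.93 = 0.3547 mol
Co²⁺ + 2e⁻ → Co, so n(e⁻) = 2 × 0.3547 = 0.7094 mol
Q = 0.7094 × 96485 = 68450 C
t = Q / I = 68450 / 4.71 = 14530 s = 242 min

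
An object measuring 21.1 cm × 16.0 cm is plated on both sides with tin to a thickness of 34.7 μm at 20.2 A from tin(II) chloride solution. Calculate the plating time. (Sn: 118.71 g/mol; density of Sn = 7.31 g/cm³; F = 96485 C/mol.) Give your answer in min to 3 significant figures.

23.0 min

Plated area = 2 × 21.1 × 16.0 = 675.2 cm²
Volume = 675.2 × 34.7×10⁻⁴ cm = 2.343 cm³
m(Sn) = 2.343 × 7.31 = 17.13 g
n(Sn) = 17.13 / 118.71 = 0.1443 mol; n(e⁻) = 2 × 0.1443 = 0.2886 mol
Q = 0.2886 × 96485 = 27850 C
t = 27850 / 20.2 = 1379 s = 23.0 min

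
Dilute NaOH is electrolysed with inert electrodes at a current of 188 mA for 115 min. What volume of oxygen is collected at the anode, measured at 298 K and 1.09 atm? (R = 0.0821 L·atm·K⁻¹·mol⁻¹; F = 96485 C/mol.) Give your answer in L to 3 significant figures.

Q = It = 0.188 × 6900 = 1297 C
n(e⁻) = 1297 / 96485 = 0.01344 mol
2H₂O → O₂ + 4H⁺ + 4e⁻, so n(O₂) = 0.01344 / 4 = 0.003360 mol
V = nRT/P = 0.003360 × 0.0821 × 298 / 1.09 = 0.07542 L

0.0754 L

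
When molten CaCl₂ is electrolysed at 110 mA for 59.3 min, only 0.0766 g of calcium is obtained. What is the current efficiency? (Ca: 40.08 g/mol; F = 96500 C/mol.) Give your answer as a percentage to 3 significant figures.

94.2%

Q = 0.110 × 3558 = 391.4 C
n(e⁻) = 391.4 / 96500 = 0.004056 mol
Ca²⁺ + 2e⁻ → Ca, so theoretical n(Ca) = 0.002028 mol → 0.08128 g
Efficiency = 0.0766 / 0.08128 = 0.9424 = 94.2%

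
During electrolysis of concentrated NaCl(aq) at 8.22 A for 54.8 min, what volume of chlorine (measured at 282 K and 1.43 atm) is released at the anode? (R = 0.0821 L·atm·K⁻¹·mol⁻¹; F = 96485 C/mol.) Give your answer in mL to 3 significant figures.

2270 mL

Q = 8.22 A × 3288 s = 27030 C
n(e⁻) = 27030 / 96485 = 0.2801 mol
2Cl⁻ → Cl₂ + 2e⁻, so n(Cl₂) = 0.2801 / 2 = 0.1401 mol
V = nRT/P = 0.1401 × 0.0821 × 282 / 1.43 = 2.268 L
= 2270 mL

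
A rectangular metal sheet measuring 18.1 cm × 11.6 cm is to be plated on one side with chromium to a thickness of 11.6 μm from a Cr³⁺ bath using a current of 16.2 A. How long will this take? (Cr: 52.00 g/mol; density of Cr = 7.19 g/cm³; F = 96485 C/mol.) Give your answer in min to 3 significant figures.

10.0 min

Plated area = 18.1 × 11.6 = 210.0 cm²
Volume = 210.0 × 11.6×10⁻⁴ cm = 0.2436 cm³
m(Cr) = 0.2436 × 7.19 = 1.751 g
n(Cr) = 1.751 / 52.00 = 0.03367 mol; n(e⁻) = 3 × 0.03367 = 0.1010 mol
Q = 0.1010 × 96485 = 9745 C
t = 9745 / 16.2 = 601.5 s = 10.0 min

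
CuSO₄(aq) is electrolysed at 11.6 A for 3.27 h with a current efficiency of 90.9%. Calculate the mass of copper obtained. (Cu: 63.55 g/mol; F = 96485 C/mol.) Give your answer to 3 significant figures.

Q = 11.6 × 11772 = 1.366×10^5 C
n(e⁻) = 1.366×10^5 / 96485 = 1.416 mol
Cu²⁺ + 2e⁻ → Cu, so theoretical m(Cu) = 0.7080 × 63.55 = 44.99 g
Actual mass = 90.9% × 44.99 = 40.9 g

40.9 g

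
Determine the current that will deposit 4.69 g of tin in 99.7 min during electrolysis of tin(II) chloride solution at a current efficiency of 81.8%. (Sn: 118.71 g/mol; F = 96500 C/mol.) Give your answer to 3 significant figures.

n(Sn) = 4.69 / 118.71 = 0.03951 mol
Sn²⁺ + 2e⁻ → Sn, so n(e⁻) = 2 × 0.03951 = 0.07902 mol
Q = 0.07902 × 96500 / 0.818 = 9322 C
I = Q / t = 9322 / 5982 s = 1.56 A

1.56 A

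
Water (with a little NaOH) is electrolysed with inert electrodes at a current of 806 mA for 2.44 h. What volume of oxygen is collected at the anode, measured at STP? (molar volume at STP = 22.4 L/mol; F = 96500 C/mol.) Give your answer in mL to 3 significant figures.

411 mL

Q = 0.806 A × 8784 s = 7080 C
n(e⁻) = 7080 / 96500 = 0.07337 mol
2H₂O → O₂ + 4H⁺ + 4e⁻, so n(O₂) = 0.07337 / 4 = 0.01834 mol
V = 0.01834 × 22.4 = 0.4108 L
= 411 mL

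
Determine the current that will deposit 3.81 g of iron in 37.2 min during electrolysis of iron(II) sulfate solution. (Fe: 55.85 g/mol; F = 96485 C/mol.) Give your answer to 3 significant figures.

n(Fe) = 3.81 / 55.85 = 0.06822 mol
Fe²⁺ + 2e⁻ → Fe, so n(e⁻) = 2 × 0.06822 = 0.1364 mol
Q = 0.1364 × 96485 = 13160 C
I = Q / t = 13160 / 2232 s = 5.90 A

5.90 A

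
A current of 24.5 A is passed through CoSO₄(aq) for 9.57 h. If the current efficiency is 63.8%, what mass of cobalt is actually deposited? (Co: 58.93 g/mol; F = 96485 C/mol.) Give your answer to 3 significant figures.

Q = 24.5 × 34452 = 8.441×10^5 C
n(e⁻) = 8.441×10^5 / 96485 = 8.749 mol
Co²⁺ + 2e⁻ → Co, so theoretical m(Co) = 4.375 × 58.93 = 257.8 g
Actual mass = 63.8% × 257.8 = 164 g

164 g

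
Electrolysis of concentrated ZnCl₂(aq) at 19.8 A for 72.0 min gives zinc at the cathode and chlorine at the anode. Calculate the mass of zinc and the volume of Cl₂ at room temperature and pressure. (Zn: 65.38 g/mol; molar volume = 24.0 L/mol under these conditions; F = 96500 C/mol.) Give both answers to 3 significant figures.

29.0 g Zn; 10.6 L Cl₂

Q = 19.8 × 4320 = 85540 C; n(e⁻) = 85540 / 96500 = 0.8864 mol
Cathode: Zn²⁺ + 2e⁻ → Zn → n(Zn) = 0.8864/2 = 0.4432 mol → 29.0 g
Anode: 2Cl⁻ → Cl₂ + 2e⁻ → n(Cl₂) = 0.8864/2 = 0.4432 mol → 10.6 L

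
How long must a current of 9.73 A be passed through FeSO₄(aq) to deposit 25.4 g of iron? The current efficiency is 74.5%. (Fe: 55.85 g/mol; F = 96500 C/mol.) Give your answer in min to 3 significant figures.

n(Fe) = 25.4 / 55.85 = 0.4548 mol
Fe²⁺ + 2e⁻ → Fe, so n(e⁻) = 2 × 0.4548 = 0.9096 mol
Q = 0.9096 × 96500 / 0.745 = 1.178×10^5 C
t = Q / I = 1.178×10^5 / 9.73 = 12110 s = 202 min

202 min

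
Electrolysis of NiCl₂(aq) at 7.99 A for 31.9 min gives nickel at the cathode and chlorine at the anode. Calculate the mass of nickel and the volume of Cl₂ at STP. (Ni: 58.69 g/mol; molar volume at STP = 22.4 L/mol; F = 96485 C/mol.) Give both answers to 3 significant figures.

4.65 g Ni; 1.78 L Cl₂

Q = 7.99 × 1914 = 15290 C; n(e⁻) = 15290 / 96485 = 0.1585 mol
Cathode: Ni²⁺ + 2e⁻ → Ni → n(Ni) = 0.1585/2 = 0.07925 mol → 4.65 g
Anode: 2Cl⁻ → Cl₂ + 2e⁻ → n(Cl₂) = 0.1585/2 = 0.07925 mol → 1.78 L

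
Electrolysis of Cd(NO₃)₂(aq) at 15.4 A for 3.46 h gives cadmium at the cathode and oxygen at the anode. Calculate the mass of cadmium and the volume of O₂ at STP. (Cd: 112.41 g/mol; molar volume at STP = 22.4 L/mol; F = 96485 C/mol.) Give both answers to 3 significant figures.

112 g Cd; 11.1 L O₂

Q = 15.4 × 12456 = 1.918×10^5 C; n(e⁻) = 1.918×10^5 / 96485 = 1.988 mol
Cathode: Cd²⁺ + 2e⁻ → Cd → n(Cd) = 1.988/2 = 0.9940 mol → 112 g
Anode: 2H₂O → O₂ + 4H⁺ + 4e⁻ → n(O₂) = 1.988/4 = 0.4970 mol → 11.1 L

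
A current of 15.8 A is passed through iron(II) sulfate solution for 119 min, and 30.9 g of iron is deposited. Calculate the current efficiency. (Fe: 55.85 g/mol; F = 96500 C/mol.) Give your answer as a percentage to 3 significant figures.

Q = 15.8 × 7140 = 1.128×10^5 C
n(e⁻) = 1.128×10^5 / 96500 = 1.169 mol
Fe²⁺ + 2e⁻ → Fe, so theoretical n(Fe) = 0.5845 mol → 32.64 g
Efficiency = 30.9 / 32.64 = 0.9467 = 94.7%

94.7%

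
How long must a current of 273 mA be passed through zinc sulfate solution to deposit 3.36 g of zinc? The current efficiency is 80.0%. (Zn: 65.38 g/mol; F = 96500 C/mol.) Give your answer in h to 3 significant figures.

12.6 h

n(Zn) = 3.36 / 65.38 = 0.05139 mol
Zn²⁺ + 2e⁻ → Zn, so n(e⁻) = 2 × 0.05139 = 0.1028 mol
Q = 0.1028 × 96500 / 0.800 = 12400 C
t = Q / I = 12400 / 0.273 = 45420 s = 12.6 h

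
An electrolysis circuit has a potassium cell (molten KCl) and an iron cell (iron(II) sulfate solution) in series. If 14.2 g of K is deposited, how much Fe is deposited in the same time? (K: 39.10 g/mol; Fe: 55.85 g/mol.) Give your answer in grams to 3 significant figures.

10.1 g

n(K) = 14.2 / 39.10 = 0.3632 mol
K⁺ + e⁻ → K, so n(e⁻) = 0.3632 mol
Same current for the same time ⇒ same n(e⁻) = 0.3632 mol in both cells.
Fe²⁺ + 2e⁻ → Fe, so n(Fe) = 0.3632 / 2 = 0.1816 mol
m(Fe) = 0.1816 × 55.85 = 10.1 g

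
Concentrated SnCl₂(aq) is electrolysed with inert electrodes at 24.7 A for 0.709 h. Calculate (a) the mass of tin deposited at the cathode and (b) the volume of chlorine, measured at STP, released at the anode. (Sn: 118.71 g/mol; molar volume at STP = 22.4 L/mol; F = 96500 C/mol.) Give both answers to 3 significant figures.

Q = 24.7 × 2552.4 = 63040 C; n(e⁻) = 63040 / 96500 = 0.6533 mol
Cathode: Sn²⁺ + 2e⁻ → Sn → n(Sn) = 0.6533/2 = 0.3267 mol → 38.8 g
Anode: 2Cl⁻ → Cl₂ + 2e⁻ → n(Cl₂) = 0.6533/2 = 0.3267 mol → 7.32 L

38.8 g Sn; 7.32 L Cl₂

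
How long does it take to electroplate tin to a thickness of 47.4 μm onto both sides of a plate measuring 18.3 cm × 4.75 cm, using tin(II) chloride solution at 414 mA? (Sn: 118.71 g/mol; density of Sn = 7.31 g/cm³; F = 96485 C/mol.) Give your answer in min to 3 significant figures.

Plated area = 2 × 18.3 × 4.75 = 173.9 cm²
Volume = 173.9 × 47.4×10⁻⁴ cm = 0.8243 cm³
m(Sn) = 0.8243 × 7.31 = 6.026 g
n(Sn) = 6.026 / 118.71 = 0.05076 mol; n(e⁻) = 2 × 0.05076 = 0.1015 mol
Q = 0.1015 × 96485 = 9793 C
t = 9793 / 0.414 = 23650 s = 394 min

394 min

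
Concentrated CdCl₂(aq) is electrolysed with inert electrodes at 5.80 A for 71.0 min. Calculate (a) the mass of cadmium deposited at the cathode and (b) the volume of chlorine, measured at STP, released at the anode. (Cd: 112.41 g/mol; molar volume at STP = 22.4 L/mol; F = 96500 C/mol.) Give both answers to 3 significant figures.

14.4 g Cd; 2.87 L Cl₂

Q = 5.80 × 4260 = 24710 C; n(e⁻) = 24710 / 96500 = 0.2561 mol
Cathode: Cd²⁺ + 2e⁻ → Cd → n(Cd) = 0.2561/2 = 0.1281 mol → 14.4 g
Anode: 2Cl⁻ → Cl₂ + 2e⁻ → n(Cl₂) = 0.2561/2 = 0.1281 mol → 2.87 L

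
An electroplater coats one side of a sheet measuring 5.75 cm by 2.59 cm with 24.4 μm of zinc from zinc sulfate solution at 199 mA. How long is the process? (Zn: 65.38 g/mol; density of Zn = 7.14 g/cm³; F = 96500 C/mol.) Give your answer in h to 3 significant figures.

Plated area = 5.75 × 2.59 = 14.89 cm²
Volume = 14.89 × 24.4×10⁻⁴ cm = 0.03633 cm³
m(Zn) = 0.03633 × 7.14 = 0.2594 g
n(Zn) = 0.2594 / 65.38 = 0.003968 mol; n(e⁻) = 2 × 0.003968 = 0.007936 mol
Q = 0.007936 × 96500 = 765.8 C
t = 765.8 / 0.199 = 3848 s = 1.07 h

1.07 h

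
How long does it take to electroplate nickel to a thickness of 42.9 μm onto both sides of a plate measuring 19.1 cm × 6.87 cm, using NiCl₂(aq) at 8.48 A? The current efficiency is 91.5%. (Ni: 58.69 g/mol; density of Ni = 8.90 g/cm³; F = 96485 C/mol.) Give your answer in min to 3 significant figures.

Plated area = 2 × 19.1 × 6.87 = 262.4 cm²
Volume = 262.4 × 42.9×10⁻⁴ cm = 1.126 cm³
m(Ni) = 1.126 × 8.90 = 10.02 g
n(Ni) = 10.02 / 58.69 = 0.1707 mol; n(e⁻) = 2 × 0.1707 = 0.3414 mol
Q = 0.3414 × 96485 / 0.915 = 36000 C
t = 36000 / 8.48 = 4245 s = 70.8 min

70.8 min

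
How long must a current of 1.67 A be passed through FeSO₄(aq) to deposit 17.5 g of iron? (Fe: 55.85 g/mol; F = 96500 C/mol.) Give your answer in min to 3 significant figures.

n(Fe) = 17.5 / 55.85 = 0.3133 mol
Fe²⁺ + 2e⁻ → Fe, so n(e⁻) = 2 × 0.3133 = 0.6266 mol
Q = 0.6266 × 96500 = 60470 C
t = Q / I = 60470 / 1.67 = 36210 s = 604 min

604 min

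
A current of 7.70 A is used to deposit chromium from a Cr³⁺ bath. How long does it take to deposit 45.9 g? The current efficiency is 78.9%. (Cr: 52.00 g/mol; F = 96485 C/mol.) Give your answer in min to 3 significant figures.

701 min

n(Cr) = 45.9 / 52.00 = 0.8827 mol
Cr³⁺ + 3e⁻ → Cr, so n(e⁻) = 3 × 0.8827 = 2.648 mol
Q = 2.648 × 96485 / 0.789 = 3.238×10^5 C
t = Q / I = 3.238×10^5 / 7.70 = 42050 s = 701 min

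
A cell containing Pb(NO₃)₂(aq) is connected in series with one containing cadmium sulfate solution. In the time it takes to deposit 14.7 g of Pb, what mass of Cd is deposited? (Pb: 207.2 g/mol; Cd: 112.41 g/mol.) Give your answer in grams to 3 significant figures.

7.98 g

n(Pb) = 14.7 / 207.2 = 0.07095 mol
Pb²⁺ + 2e⁻ → Pb, so n(e⁻) = 2 × 0.07095 = 0.1419 mol
Same current for the same time ⇒ same n(e⁻) = 0.1419 mol in both cells.
Cd²⁺ + 2e⁻ → Cd, so n(Cd) = 0.1419 / 2 = 0.07095 mol
m(Cd) = 0.07095 × 112.41 = 7.98 g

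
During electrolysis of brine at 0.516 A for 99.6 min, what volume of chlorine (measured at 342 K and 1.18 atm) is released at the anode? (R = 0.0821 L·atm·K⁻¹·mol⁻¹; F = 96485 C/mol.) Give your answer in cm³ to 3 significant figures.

380 cm³

Charge passed = 0.516 × 5976 = 3084 C
n(e⁻) = Q/F = 3084/96485 = 0.03196 mol
2Cl⁻ → Cl₂ + 2e⁻, so n(Cl₂) = 0.03196 / 2 = 0.01598 mol
V = nRT/P = 0.01598 × 0.0821 × 342 / 1.18 = 0.3802 L
= 380 cm³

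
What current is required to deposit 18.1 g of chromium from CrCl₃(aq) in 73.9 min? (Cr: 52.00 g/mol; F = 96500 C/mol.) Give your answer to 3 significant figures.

n(Cr) = 18.1 / 52.00 = 0.3481 mol
Cr³⁺ + 3e⁻ → Cr, so n(e⁻) = 3 × 0.3481 = 1.044 mol
Q = 1.044 × 96500 = 1.007×10^5 C
I = Q / t = 1.007×10^5 / 4434 s = 22.7 A

22.7 A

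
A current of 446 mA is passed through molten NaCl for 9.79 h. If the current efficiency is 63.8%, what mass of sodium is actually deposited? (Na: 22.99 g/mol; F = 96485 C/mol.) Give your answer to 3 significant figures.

2.39 g

Q = 0.446 × 35244 = 15720 C
n(e⁻) = 15720 / 96485 = 0.1629 mol
Na⁺ + e⁻ → Na, so theoretical m(Na) = 0.1629 × 22.99 = 3.745 g
Actual mass = 63.8% × 3.745 = 2.39 g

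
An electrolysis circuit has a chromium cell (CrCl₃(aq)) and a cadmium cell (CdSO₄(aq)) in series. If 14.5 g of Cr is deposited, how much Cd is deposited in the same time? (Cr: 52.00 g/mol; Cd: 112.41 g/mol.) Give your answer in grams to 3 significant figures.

47.0 g

n(Cr) = 14.5 / 52.00 = 0.2788 mol
Cr³⁺ + 3e⁻ → Cr, so n(e⁻) = 3 × 0.2788 = 0.8364 mol
Same current for the same time ⇒ same n(e⁻) = 0.8364 mol in both cells.
Cd²⁺ + 2e⁻ → Cd, so n(Cd) = 0.8364 / 2 = 0.4182 mol
m(Cd) = 0.4182 × 112.41 = 47.0 g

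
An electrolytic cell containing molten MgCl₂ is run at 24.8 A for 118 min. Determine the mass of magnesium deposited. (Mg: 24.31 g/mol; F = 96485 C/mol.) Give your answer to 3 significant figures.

Q = It = 24.8 × 7080 = 1.756×10^5 C
n(e⁻) = 1.756×10^5 / 96485 = 1.820 mol
Mg²⁺ + 2e⁻ → Mg, so n(Mg) = 1.820 / 2 = 0.9100 mol
m = 0.9100 × 24.31 = 22.1 g

22.1 g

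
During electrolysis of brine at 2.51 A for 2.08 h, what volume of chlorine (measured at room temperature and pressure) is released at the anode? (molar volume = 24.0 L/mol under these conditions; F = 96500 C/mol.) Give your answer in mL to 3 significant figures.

Charge passed = 2.51 × 7488 = 18790 C
n(e⁻) = 18790 / 96500 = 0.1947 mol
2Cl⁻ → Cl₂ + 2e⁻, so n(Cl₂) = 0.1947 / 2 = 0.09735 mol
V = 0.09735 × 24.0 = 2.336 L
= 2340 mL

2340 mL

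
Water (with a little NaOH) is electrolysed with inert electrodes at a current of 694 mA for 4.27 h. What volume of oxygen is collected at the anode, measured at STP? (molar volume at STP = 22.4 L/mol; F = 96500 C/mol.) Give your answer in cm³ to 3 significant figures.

619 cm³

Q = 0.694 A × 15372 s = 10670 C
n(e⁻) = 10670 / 96500 = 0.1106 mol
2H₂O → O₂ + 4H⁺ + 4e⁻, so n(O₂) = 0.1106 / 4 = 0.02765 mol
V = 0.02765 × 22.4 = 0.6194 L
= 619 cm³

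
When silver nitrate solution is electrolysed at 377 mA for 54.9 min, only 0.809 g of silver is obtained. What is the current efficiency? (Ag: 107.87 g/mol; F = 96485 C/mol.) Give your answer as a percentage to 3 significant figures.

58.3%

Q = 0.377 × 3294 = 1242 C
n(e⁻) = 1242 / 96485 = 0.01287 mol
Ag⁺ + e⁻ → Ag, so theoretical n(Ag) = 0.01287 mol → 1.388 g
Efficiency = 0.809 / 1.388 = 0.5829 = 58.3%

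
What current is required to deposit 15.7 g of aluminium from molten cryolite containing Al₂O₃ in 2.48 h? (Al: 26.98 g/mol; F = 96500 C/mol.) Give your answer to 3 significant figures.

n(Al) = 15.7 / 26.98 = 0.5819 mol
Al³⁺ + 3e⁻ → Al, so n(e⁻) = 3 × 0.5819 = 1.746 mol
Q = 1.746 × 96500 = 1.685×10^5 C
I = Q / t = 1.685×10^5 / 8928 s = 18.9 A

18.9 A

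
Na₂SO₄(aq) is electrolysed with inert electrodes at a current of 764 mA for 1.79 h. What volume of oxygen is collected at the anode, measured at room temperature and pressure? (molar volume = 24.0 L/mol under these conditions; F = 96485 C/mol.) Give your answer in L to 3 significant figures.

0.306 L

Q = It = 0.764 × 6444 = 4923 C
n(e⁻) = Q/F = 4923/96485 = 0.05102 mol
2H₂O → O₂ + 4H⁺ + 4e⁻, so n(O₂) = 0.05102 / 4 = 0.01276 mol
V = 0.01276 × 24.0 = 0.3062 L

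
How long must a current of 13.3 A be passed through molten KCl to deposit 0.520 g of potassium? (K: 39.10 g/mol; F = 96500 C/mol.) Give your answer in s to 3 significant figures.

96.5 s

n(K) = 0.520 / 39.10 = 0.01330 mol
K⁺ + e⁻ → K, so n(e⁻) = 0.01330 mol
Q = 0.01330 × 96500 = 1283 C
t = Q / I = 1283 / 13.3 = 96.47 s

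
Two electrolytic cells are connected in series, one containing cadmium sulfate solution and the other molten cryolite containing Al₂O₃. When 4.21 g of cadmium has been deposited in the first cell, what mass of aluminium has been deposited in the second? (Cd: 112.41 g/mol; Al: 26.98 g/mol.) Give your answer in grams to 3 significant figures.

0.674 g

n(Cd) = 4.21 / 112.41 = 0.03745 mol
Cd²⁺ + 2e⁻ → Cd, so n(e⁻) = 2 × 0.03745 = 0.07490 mol
The cells are in series, so the same charge (and hence the same n(e⁻) = 0.07490 mol) passes through both.
Al³⁺ + 3e⁻ → Al, so n(Al) = 0.07490 / 3 = 0.02497 mol
m(Al) = 0.02497 × 26.98 = 0.674 g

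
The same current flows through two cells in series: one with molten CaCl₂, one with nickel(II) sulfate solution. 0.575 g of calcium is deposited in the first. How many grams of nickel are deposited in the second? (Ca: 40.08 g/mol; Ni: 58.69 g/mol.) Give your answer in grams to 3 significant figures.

0.842 g

n(Ca) = 0.575 / 40.08 = 0.01435 mol
Ca²⁺ + 2e⁻ → Ca, so n(e⁻) = 2 × 0.01435 = 0.02870 mol
The cells are in series, so the same charge (and hence the same n(e⁻) = 0.02870 mol) passes through both.
Ni²⁺ + 2e⁻ → Ni, so n(Ni) = 0.02870 / 2 = 0.01435 mol
m(Ni) = 0.01435 × 58.69 = 0.842 g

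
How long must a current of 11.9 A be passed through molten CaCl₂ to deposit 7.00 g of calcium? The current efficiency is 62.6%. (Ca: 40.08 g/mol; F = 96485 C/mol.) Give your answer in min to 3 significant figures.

75.4 min

n(Ca) = 7.00 / 40.08 = 0.1747 mol
Ca²⁺ + 2e⁻ → Ca, so n(e⁻) = 2 × 0.1747 = 0.3494 mol
Q = 0.3494 × 96485 / 0.626 = 53850 C
t = Q / I = 53850 / 11.9 = 4525 s = 75.4 min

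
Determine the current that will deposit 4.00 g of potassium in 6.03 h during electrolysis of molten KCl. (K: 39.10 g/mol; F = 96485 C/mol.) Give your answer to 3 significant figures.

0.455 A

n(K) = 4.00 / 39.10 = 0.1023 mol
K⁺ + e⁻ → K, so n(e⁻) = 0.1023 mol
Q = 0.1023 × 96485 = 9870 C
I = Q / t = 9870 / 21708 s = 0.455 A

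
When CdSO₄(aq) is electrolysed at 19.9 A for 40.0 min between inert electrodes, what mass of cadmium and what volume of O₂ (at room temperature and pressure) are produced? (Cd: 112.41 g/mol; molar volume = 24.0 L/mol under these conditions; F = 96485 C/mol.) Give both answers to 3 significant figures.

Q = 19.9 × 2400 = 47760 C; n(e⁻) = 47760 / 96485 = 0.4950 mol
Cathode: Cd²⁺ + 2e⁻ → Cd → n(Cd) = 0.4950/2 = 0.2475 mol → 27.8 g
Anode: 2H₂O → O₂ + 4H⁺ + 4e⁻ → n(O₂) = 0.4950/4 = 0.1238 mol → 2.97 L

27.8 g Cd; 2.97 L O₂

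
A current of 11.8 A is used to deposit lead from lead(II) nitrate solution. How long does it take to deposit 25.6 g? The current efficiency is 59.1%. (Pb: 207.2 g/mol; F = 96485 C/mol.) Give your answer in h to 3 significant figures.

n(Pb) = 25.6 / 207.2 = 0.1236 mol
Pb²⁺ + 2e⁻ → Pb, so n(e⁻) = 2 × 0.1236 = 0.2472 mol
Q = 0.2472 × 96485 / 0.591 = 40360 C
t = Q / I = 40360 / 11.8 = 3420 s = 0.950 h

0.950 h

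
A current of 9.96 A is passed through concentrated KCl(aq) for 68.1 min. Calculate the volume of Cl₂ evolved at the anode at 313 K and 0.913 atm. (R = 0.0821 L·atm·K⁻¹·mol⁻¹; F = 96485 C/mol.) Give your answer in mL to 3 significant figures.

Q = It = 9.96 × 4086 = 40700 C
n(e⁻) = 40700 / 96485 = 0.4218 mol
2Cl⁻ → Cl₂ + 2e⁻, so n(Cl₂) = 0.4218 / 2 = 0.2109 mol
V = nRT/P = 0.2109 × 0.0821 × 313 / 0.913 = 5.936 L
= 5940 mL

5940 mL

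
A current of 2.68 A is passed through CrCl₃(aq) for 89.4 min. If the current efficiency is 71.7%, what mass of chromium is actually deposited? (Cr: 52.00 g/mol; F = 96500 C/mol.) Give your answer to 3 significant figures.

1.85 g

Q = 2.68 × 5364 = 14380 C
n(e⁻) = 14380 / 96500 = 0.1490 mol
Cr³⁺ + 3e⁻ → Cr, so theoretical m(Cr) = 0.04967 × 52.00 = 2.583 g
Actual mass = 71.7% × 2.583 = 1.85 g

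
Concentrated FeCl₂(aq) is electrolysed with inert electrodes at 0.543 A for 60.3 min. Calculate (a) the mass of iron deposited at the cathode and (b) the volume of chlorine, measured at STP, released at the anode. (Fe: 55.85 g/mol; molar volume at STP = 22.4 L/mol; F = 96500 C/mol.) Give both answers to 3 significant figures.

0.569 g Fe; 0.228 L Cl₂

Q = 0.543 × 3618 = 1965 C; n(e⁻) = 1965 / 96500 = 0.02036 mol
Cathode: Fe²⁺ + 2e⁻ → Fe → n(Fe) = 0.02036/2 = 0.01018 mol → 0.569 g
Anode: 2Cl⁻ → Cl₂ + 2e⁻ → n(Cl₂) = 0.02036/2 = 0.01018 mol → 0.228 L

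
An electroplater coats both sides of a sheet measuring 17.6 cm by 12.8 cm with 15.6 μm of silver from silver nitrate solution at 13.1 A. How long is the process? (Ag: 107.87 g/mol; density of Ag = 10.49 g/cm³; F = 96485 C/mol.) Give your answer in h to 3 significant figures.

Plated area = 2 × 17.6 × 12.8 = 450.6 cm²
Volume = 450.6 × 15.6×10⁻⁴ cm = 0.7029 cm³
m(Ag) = 0.7029 × 10.49 = 7.373 g
n(Ag) = 7.373 / 107.87 = 0.06835 mol; n(e⁻) = 0.06835 mol
Q = 0.06835 × 96485 = 6595 C
t = 6595 / 13.1 = 503.4 s = 0.140 h

0.140 h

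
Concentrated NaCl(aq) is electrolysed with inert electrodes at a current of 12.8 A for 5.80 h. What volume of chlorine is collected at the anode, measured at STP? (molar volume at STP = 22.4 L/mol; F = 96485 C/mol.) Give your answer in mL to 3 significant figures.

31000 mL

Q = 12.8 A × 20880 s = 2.673×10^5 C
n(e⁻) = Q/F = 2.673×10^5/96485 = 2.770 mol
2Cl⁻ → Cl₂ + 2e⁻, so n(Cl₂) = 2.770 / 2 = 1.385 mol
V = 1.385 × 22.4 = 31.02 L
= 31000 mL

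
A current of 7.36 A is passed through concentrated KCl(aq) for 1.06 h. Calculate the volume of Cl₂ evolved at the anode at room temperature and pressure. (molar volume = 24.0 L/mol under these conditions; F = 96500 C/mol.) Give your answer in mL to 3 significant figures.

Q = It = 7.36 × 3816 = 28090 C
n(e⁻) = Q/F = 28090/96500 = 0.2911 mol
2Cl⁻ → Cl₂ + 2e⁻, so n(Cl₂) = 0.2911 / 2 = 0.1456 mol
V = 0.1456 × 24.0 = 3.494 L
= 3490 mL

3490 mL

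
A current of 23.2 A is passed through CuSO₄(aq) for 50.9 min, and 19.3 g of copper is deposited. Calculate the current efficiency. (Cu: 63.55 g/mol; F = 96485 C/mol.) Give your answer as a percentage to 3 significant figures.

Q = 23.2 × 3054 = 70850 C
n(e⁻) = 70850 / 96485 = 0.7343 mol
Cu²⁺ + 2e⁻ → Cu, so theoretical n(Cu) = 0.3672 mol → 23.34 g
Efficiency = 19.3 / 23.34 = 0.8269 = 82.7%

82.7%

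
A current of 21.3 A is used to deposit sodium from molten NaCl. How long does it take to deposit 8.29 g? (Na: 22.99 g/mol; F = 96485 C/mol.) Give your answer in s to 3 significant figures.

n(Na) = 8.29 / 22.99 = 0.3606 mol
Na⁺ + e⁻ → Na, so n(e⁻) = 0.3606 mol
Q = 0.3606 × 96485 = 34790 C
t = Q / I = 34790 / 21.3 = 1633 s

1630 s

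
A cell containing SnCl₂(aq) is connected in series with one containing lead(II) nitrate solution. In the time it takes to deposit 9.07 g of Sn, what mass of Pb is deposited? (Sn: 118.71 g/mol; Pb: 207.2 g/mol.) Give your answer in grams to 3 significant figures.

15.8 g

n(Sn) = 9.07 / 118.71 = 0.07640 mol
Sn²⁺ + 2e⁻ → Sn, so n(e⁻) = 2 × 0.07640 = 0.1528 mol
Since the cells are in series, n(e⁻) in the Pb cell is also 0.1528 mol.
Pb²⁺ + 2e⁻ → Pb, so n(Pb) = 0.1528 / 2 = 0.07640 mol
m(Pb) = 0.07640 × 207.2 = 15.8 g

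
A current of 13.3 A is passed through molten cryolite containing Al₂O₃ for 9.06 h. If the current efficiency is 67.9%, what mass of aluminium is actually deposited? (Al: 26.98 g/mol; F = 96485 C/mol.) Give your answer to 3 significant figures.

27.5 g

Q = 13.3 × 32616 = 4.338×10^5 C
n(e⁻) = 4.338×10^5 / 96485 = 4.496 mol
Al³⁺ + 3e⁻ → Al, so theoretical m(Al) = 1.499 × 26.98 = 40.44 g
Actual mass = 67.9% × 40.44 = 27.5 g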